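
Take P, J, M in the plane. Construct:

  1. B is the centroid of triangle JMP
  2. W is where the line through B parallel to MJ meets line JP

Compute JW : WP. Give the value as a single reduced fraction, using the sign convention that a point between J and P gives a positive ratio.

Work in coordinates with P = (0, 0), J = (1, 0), M = (0, 1).
1. B is the centroid of triangle JMP ⇒ B = (1/3, 1/3)
2. W is where the line through B parallel to MJ meets line JP ⇒ W = (2/3, 0)
W = J + t·(P−J) with t = 1/3, so JW:WP = t:(1−t) = 1/3:2/3

JW:WP = 1/2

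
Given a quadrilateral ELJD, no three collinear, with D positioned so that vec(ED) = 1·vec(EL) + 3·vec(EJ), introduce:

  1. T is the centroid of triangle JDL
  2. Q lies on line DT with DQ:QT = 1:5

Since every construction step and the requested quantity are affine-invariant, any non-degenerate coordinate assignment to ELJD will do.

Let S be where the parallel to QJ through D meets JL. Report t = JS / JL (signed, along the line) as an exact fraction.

Work in coordinates with E = (0, 0), L = (1, 0), J = (0, 1), D = (1, 3).
1. T is the centroid of triangle JDL ⇒ T = (2/3, 4/3)
2. Q lies on line DT with DQ:QT = 1:5 ⇒ Q = (17/18, 49/18)
through D parallel to QJ: direction (-17/18, -31/18); meets JL at S = (-1/16, 17/16)
S = J + t·(L−J) with t = -1/16

t = -1/16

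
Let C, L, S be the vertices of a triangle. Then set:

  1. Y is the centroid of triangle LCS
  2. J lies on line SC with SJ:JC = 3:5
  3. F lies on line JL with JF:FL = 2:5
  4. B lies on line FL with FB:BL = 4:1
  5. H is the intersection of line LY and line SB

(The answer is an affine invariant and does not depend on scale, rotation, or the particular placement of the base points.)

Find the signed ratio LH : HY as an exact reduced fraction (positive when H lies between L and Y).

Assign C = (0, 0), L = (1, 0), S = (0, 1) — the answer is frame-independent, so this choice is without loss of generality.
1. Y is the centroid of triangle LCS ⇒ Y = (1/3, 1/3)
2. J lies on line SC with SJ:JC = 3:5 ⇒ J = (0, 5/8)
3. F lies on line JL with JF:FL = 2:5 ⇒ F = (2/7, 25/56)
4. B lies on line FL with FB:BL = 4:1 ⇒ B = (6/7, 5/56)
5. H is the intersection of line LY and line SB ⇒ H = (8/9, 1/18)
H = L + t·(Y−L) with t = 1/6, so LH:HY = t:(1−t) = 1/6:5/6

LH:HY = 1/5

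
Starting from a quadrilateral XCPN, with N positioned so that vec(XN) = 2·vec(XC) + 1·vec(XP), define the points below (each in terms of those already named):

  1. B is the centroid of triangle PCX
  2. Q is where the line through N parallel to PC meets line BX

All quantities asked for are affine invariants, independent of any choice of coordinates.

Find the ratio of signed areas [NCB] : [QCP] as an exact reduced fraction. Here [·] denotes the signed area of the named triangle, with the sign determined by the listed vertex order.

[NCB]:[QCP] = 1/2

Choose coordinates X = (0, 0), C = (1, 0), P = (0, 1), N = (2, 1).
1. B is the centroid of triangle PCX ⇒ B = (1/3, 1/3)
2. Q is where the line through N parallel to PC meets line BX ⇒ Q = (3/2, 3/2)
2·[NCB] = -1, 2·[QCP] = -2
[NCB]:[QCP] = -1:-2 = 1/2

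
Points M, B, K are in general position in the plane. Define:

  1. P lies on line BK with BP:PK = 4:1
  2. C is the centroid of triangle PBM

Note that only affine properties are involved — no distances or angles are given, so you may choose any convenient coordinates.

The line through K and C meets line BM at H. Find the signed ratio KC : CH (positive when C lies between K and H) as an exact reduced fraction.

Set M = (0, 0), B = (1, 0), K = (0, 1); any affine frame gives the same invariant.
1. P lies on line BK with BP:PK = 4:1 ⇒ P = (1/5, 4/5)
2. C is the centroid of triangle PBM ⇒ C = (2/5, 4/15)
line KC meets BM at H = (6/11, 0)
C = K + t·(H−K) with t = 11/15, so KC:CH = 11/15:4/15

KC:CH = 11/4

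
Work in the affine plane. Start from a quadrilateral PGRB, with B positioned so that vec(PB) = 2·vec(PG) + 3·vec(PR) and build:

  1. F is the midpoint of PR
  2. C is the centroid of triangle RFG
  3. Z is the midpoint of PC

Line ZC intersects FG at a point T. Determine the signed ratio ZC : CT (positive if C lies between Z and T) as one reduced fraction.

ZC:CT = -2

Work in coordinates with P = (0, 0), G = (1, 0), R = (0, 1), B = (2, 3).
1. F is the midpoint of PR ⇒ F = (0, 1/2)
2. C is the centroid of triangle RFG ⇒ C = (1/3, 1/2)
3. Z is the midpoint of PC ⇒ Z = (1/6, 1/4)
line ZC meets FG at T = (1/4, 3/8)
C = Z + t·(T−Z) with t = 2, so ZC:CT = 2:-1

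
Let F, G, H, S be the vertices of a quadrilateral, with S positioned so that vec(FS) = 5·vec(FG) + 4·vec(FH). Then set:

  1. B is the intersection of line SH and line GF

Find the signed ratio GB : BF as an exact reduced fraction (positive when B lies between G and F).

GB:BF = -8/5

Work in coordinates with F = (0, 0), G = (1, 0), H = (0, 1), S = (5, 4).
1. B is the intersection of line SH and line GF ⇒ B = (-5/3, 0)
B = G + t·(F−G) with t = 8/3, so GB:BF = t:(1−t) = 8/3:-5/3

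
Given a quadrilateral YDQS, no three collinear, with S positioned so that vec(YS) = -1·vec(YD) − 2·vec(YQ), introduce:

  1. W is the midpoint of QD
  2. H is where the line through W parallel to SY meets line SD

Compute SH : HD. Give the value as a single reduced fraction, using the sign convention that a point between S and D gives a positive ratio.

SH:HD = 1/3

Choose coordinates Y = (0, 0), D = (1, 0), Q = (0, 1), S = (-1, -2).
1. W is the midpoint of QD ⇒ W = (1/2, 1/2)
2. H is where the line through W parallel to SY meets line SD ⇒ H = (-1/2, -3/2)
H = S + t·(D−S) with t = 1/4, so SH:HD = t:(1−t) = 1/4:3/4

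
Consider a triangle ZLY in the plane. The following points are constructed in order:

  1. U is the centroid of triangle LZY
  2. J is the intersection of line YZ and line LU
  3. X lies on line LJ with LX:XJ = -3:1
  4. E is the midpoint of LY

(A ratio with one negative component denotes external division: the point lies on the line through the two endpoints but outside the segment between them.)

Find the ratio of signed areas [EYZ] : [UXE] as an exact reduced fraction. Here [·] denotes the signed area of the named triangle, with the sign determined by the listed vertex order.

[EYZ]:[UXE] = -12/5

Choose coordinates Z = (0, 0), L = (1, 0), Y = (0, 1).
1. U is the centroid of triangle LZY ⇒ U = (1/3, 1/3)
2. J is the intersection of line YZ and line LU ⇒ J = (0, 1/2)
3. X lies on line LJ with LX:XJ = -3:1 ⇒ X = (-1/2, 3/4)
4. E is the midpoint of LY ⇒ E = (1/2, 1/2)
2·[EYZ] = 1/2, 2·[UXE] = -5/24
[EYZ]:[UXE] = 1/2:-5/24 = -12/5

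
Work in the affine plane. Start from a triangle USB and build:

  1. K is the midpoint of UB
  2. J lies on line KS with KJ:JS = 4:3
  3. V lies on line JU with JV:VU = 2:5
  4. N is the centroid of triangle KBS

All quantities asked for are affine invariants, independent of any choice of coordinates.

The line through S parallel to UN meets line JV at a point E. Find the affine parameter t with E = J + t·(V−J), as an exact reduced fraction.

Set U = (0, 0), S = (1, 0), B = (0, 1); any affine frame gives the same invariant.
1. K is the midpoint of UB ⇒ K = (0, 1/2)
2. J lies on line KS with KJ:JS = 4:3 ⇒ J = (4/7, 3/14)
3. V lies on line JU with JV:VU = 2:5 ⇒ V = (20/49, 15/98)
4. N is the centroid of triangle KBS ⇒ N = (1/3, 1/2)
through S parallel to UN: direction (1/3, 1/2); meets JV at E = (4/3, 1/2)
E = J + t·(V−J) with t = -14/3

t = -14/3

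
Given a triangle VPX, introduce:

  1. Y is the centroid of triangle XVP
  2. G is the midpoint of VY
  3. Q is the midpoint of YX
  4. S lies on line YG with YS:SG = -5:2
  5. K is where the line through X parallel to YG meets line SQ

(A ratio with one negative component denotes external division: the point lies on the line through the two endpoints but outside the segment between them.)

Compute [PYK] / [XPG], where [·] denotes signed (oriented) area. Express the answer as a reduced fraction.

[PYK]:[XPG] = 11/12

Set V = (0, 0), P = (1, 0), X = (0, 1); any affine frame gives the same invariant.
1. Y is the centroid of triangle XVP ⇒ Y = (1/3, 1/3)
2. G is the midpoint of VY ⇒ G = (1/6, 1/6)
3. Q is the midpoint of YX ⇒ Q = (1/6, 2/3)
4. S lies on line YG with YS:SG = -5:2 ⇒ S = (1/18, 1/18)
5. K is where the line through X parallel to YG meets line SQ ⇒ K = (5/18, 23/18)
2·[PYK] = -11/18, 2·[XPG] = -2/3
[PYK]:[XPG] = -11/18:-2/3 = 11/12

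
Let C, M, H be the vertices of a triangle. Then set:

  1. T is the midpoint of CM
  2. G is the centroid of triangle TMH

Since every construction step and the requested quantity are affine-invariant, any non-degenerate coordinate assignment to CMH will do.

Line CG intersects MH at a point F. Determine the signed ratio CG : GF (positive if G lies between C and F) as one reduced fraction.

Choose coordinates C = (0, 0), M = (1, 0), H = (0, 1).
1. T is the midpoint of CM ⇒ T = (1/2, 0)
2. G is the centroid of triangle TMH ⇒ G = (1/2, 1/3)
line CG meets MH at F = (3/5, 2/5)
G = C + t·(F−C) with t = 5/6, so CG:GF = 5/6:1/6

CG:GF = 5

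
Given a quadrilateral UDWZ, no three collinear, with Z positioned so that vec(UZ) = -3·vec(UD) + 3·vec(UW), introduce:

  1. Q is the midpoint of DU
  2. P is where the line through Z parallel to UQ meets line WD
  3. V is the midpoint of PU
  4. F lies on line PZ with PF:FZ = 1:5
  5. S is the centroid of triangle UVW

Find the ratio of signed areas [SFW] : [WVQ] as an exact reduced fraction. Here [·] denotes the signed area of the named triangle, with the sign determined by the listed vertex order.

[SFW]:[WVQ] = -37/27

Work in coordinates with U = (0, 0), D = (1, 0), W = (0, 1), Z = (-3, 3).
1. Q is the midpoint of DU ⇒ Q = (1/2, 0)
2. P is where the line through Z parallel to UQ meets line WD ⇒ P = (-2, 3)
3. V is the midpoint of PU ⇒ V = (-1, 3/2)
4. F lies on line PZ with PF:FZ = 1:5 ⇒ F = (-13/6, 3)
5. S is the centroid of triangle UVW ⇒ S = (-1/3, 5/6)
2·[SFW] = -37/36, 2·[WVQ] = 3/4
[SFW]:[WVQ] = -37/36:3/4 = -37/27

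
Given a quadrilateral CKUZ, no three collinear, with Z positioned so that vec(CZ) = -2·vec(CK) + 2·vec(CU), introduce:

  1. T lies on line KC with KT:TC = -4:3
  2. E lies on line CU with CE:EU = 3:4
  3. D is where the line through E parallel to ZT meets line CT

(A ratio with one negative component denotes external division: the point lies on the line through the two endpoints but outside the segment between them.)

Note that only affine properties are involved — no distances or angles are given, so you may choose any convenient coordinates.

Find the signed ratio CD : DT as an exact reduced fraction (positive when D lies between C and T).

Set C = (0, 0), K = (1, 0), U = (0, 1), Z = (-2, 2); any affine frame gives the same invariant.
1. T lies on line KC with KT:TC = -4:3 ⇒ T = (-3, 0)
2. E lies on line CU with CE:EU = 3:4 ⇒ E = (0, 3/7)
3. D is where the line through E parallel to ZT meets line CT ⇒ D = (-3/14, 0)
D = C + t·(T−C) with t = 1/14, so CD:DT = t:(1−t) = 1/14:13/14

CD:DT = 1/13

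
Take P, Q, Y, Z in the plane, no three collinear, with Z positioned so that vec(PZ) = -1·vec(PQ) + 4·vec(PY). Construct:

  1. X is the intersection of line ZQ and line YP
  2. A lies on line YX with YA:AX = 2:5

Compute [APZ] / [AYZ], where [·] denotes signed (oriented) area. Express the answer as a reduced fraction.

[APZ]:[AYZ] = 9/2

Work in coordinates with P = (0, 0), Q = (1, 0), Y = (0, 1), Z = (-1, 4).
1. X is the intersection of line ZQ and line YP ⇒ X = (0, 2)
2. A lies on line YX with YA:AX = 2:5 ⇒ A = (0, 9/7)
2·[APZ] = -9/7, 2·[AYZ] = -2/7
[APZ]:[AYZ] = -9/7:-2/7 = 9/2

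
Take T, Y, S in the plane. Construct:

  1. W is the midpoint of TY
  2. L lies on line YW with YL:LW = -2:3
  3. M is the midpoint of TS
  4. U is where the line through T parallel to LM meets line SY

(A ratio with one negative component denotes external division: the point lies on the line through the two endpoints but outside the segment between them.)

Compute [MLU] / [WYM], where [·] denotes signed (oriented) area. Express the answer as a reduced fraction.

[MLU]:[WYM] = -4

Set T = (0, 0), Y = (1, 0), S = (0, 1); any affine frame gives the same invariant.
1. W is the midpoint of TY ⇒ W = (1/2, 0)
2. L lies on line YW with YL:LW = -2:3 ⇒ L = (2, 0)
3. M is the midpoint of TS ⇒ M = (0, 1/2)
4. U is where the line through T parallel to LM meets line SY ⇒ U = (4/3, -1/3)
2·[MLU] = -1, 2·[WYM] = 1/4
[MLU]:[WYM] = -1:1/4 = -4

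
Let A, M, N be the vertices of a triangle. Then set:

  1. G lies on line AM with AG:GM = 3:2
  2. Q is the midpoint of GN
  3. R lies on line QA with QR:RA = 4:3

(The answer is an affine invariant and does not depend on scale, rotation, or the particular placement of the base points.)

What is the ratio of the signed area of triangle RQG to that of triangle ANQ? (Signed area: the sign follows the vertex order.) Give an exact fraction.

[RQG]:[ANQ] = 4/7

Work in coordinates with A = (0, 0), M = (1, 0), N = (0, 1).
1. G lies on line AM with AG:GM = 3:2 ⇒ G = (3/5, 0)
2. Q is the midpoint of GN ⇒ Q = (3/10, 1/2)
3. R lies on line QA with QR:RA = 4:3 ⇒ R = (9/70, 3/14)
2·[RQG] = -6/35, 2·[ANQ] = -3/10
[RQG]:[ANQ] = -6/35:-3/10 = 4/7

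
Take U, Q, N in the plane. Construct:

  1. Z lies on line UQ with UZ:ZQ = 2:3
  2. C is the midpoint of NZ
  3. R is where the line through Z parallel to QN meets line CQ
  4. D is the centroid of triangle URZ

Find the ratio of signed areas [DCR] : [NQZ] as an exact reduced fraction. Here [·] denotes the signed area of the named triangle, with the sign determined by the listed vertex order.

Choose coordinates U = (0, 0), Q = (1, 0), N = (0, 1).
1. Z lies on line UQ with UZ:ZQ = 2:3 ⇒ Z = (2/5, 0)
2. C is the midpoint of NZ ⇒ C = (1/5, 1/2)
3. R is where the line through Z parallel to QN meets line CQ ⇒ R = (-3/5, 1)
4. D is the centroid of triangle URZ ⇒ D = (-1/15, 1/3)
2·[DCR] = 4/15, 2·[NQZ] = -3/5
[DCR]:[NQZ] = 4/15:-3/5 = -4/9

[DCR]:[NQZ] = -4/9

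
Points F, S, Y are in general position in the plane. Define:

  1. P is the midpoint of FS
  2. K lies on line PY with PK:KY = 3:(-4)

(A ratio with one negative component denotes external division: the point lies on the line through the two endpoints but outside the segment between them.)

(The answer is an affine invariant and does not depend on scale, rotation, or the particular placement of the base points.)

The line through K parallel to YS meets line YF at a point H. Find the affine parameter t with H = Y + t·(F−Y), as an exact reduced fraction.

t = 2

Assign F = (0, 0), S = (1, 0), Y = (0, 1) — the answer is frame-independent, so this choice is without loss of generality.
1. P is the midpoint of FS ⇒ P = (1/2, 0)
2. K lies on line PY with PK:KY = 3:(-4) ⇒ K = (2, -3)
through K parallel to YS: direction (1, -1); meets YF at H = (0, -1)
H = Y + t·(F−Y) with t = 2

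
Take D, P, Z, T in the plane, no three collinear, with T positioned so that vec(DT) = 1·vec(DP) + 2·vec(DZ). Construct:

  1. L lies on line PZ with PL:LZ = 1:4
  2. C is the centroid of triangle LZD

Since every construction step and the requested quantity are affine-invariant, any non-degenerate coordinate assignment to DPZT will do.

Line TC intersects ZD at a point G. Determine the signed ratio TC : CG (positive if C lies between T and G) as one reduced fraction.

TC:CG = 11/4

Choose coordinates D = (0, 0), P = (1, 0), Z = (0, 1), T = (1, 2).
1. L lies on line PZ with PL:LZ = 1:4 ⇒ L = (4/5, 1/5)
2. C is the centroid of triangle LZD ⇒ C = (4/15, 2/5)
line TC meets ZD at G = (0, -2/11)
C = T + t·(G−T) with t = 11/15, so TC:CG = 11/15:4/15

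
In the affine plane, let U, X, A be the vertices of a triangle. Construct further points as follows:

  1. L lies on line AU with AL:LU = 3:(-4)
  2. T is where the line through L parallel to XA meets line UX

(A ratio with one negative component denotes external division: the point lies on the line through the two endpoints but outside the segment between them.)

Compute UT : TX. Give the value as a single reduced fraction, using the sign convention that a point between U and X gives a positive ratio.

UT:TX = -4/3

Choose coordinates U = (0, 0), X = (1, 0), A = (0, 1).
1. L lies on line AU with AL:LU = 3:(-4) ⇒ L = (0, 4)
2. T is where the line through L parallel to XA meets line UX ⇒ T = (4, 0)
T = U + t·(X−U) with t = 4, so UT:TX = t:(1−t) = 4:-3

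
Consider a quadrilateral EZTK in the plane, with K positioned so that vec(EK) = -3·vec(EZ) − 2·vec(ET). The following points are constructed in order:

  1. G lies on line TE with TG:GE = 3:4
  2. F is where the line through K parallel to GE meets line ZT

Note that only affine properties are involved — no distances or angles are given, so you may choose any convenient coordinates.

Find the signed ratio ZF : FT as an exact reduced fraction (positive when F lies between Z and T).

ZF:FT = -4/3

Work in coordinates with E = (0, 0), Z = (1, 0), T = (0, 1), K = (-3, -2).
1. G lies on line TE with TG:GE = 3:4 ⇒ G = (0, 4/7)
2. F is where the line through K parallel to GE meets line ZT ⇒ F = (-3, 4)
F = Z + t·(T−Z) with t = 4, so ZF:FT = t:(1−t) = 4:-3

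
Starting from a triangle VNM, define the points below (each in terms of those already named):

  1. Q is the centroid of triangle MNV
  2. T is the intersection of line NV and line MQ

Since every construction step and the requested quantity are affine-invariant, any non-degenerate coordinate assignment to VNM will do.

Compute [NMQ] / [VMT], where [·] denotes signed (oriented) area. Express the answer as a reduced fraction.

Assign V = (0, 0), N = (1, 0), M = (0, 1) — the answer is frame-independent, so this choice is without loss of generality.
1. Q is the centroid of triangle MNV ⇒ Q = (1/3, 1/3)
2. T is the intersection of line NV and line MQ ⇒ T = (1/2, 0)
2·[NMQ] = 1/3, 2·[VMT] = -1/2
[NMQ]:[VMT] = 1/3:-1/2 = -2/3

[NMQ]:[VMT] = -2/3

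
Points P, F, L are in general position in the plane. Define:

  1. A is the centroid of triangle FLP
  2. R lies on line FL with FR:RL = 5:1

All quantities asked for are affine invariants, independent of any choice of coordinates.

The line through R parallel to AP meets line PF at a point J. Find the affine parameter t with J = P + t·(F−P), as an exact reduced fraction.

Set P = (0, 0), F = (1, 0), L = (0, 1); any affine frame gives the same invariant.
1. A is the centroid of triangle FLP ⇒ A = (1/3, 1/3)
2. R lies on line FL with FR:RL = 5:1 ⇒ R = (1/6, 5/6)
through R parallel to AP: direction (-1/3, -1/3); meets PF at J = (-2/3, 0)
J = P + t·(F−P) with t = -2/3

t = -2/3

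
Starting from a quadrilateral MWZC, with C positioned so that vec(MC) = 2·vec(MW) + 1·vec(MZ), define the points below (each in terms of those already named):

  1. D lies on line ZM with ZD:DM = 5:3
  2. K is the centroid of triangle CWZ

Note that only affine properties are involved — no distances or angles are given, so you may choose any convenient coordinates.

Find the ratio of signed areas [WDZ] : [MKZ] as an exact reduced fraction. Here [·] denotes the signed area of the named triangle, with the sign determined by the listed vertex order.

Set M = (0, 0), W = (1, 0), Z = (0, 1), C = (2, 1); any affine frame gives the same invariant.
1. D lies on line ZM with ZD:DM = 5:3 ⇒ D = (0, 3/8)
2. K is the centroid of triangle CWZ ⇒ K = (1, 2/3)
2·[WDZ] = -5/8, 2·[MKZ] = 1
[WDZ]:[MKZ] = -5/8:1 = -5/8

[WDZ]:[MKZ] = -5/8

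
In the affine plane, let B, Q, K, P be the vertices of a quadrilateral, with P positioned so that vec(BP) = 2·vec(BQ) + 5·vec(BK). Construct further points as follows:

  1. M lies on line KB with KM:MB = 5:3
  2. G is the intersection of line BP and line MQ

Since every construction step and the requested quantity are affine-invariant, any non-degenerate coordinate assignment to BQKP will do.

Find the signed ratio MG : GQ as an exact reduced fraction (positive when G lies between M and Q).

Work in coordinates with B = (0, 0), Q = (1, 0), K = (0, 1), P = (2, 5).
1. M lies on line KB with KM:MB = 5:3 ⇒ M = (0, 3/8)
2. G is the intersection of line BP and line MQ ⇒ G = (3/23, 15/46)
G = M + t·(Q−M) with t = 3/23, so MG:GQ = t:(1−t) = 3/23:20/23

MG:GQ = 3/20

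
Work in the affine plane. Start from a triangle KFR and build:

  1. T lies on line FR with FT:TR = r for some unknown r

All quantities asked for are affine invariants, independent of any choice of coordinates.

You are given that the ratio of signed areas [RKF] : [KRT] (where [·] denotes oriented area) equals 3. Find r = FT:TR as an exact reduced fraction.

Choose coordinates K = (0, 0), F = (1, 0), R = (0, 1).
1. With FT:TR = r, write λ = r/(r+1) so T = F + λ·(R−F); T is affine-linear in λ
Every point depending on T is an affine combination of T and λ-independent points, so each such coordinate is linear in λ; the λ² term in each signed area is a multiple of (R−F)×(R−F) = 0, so 2·[RKF] and 2·[KRT] are each linear in λ. Evaluating at λ=0 and λ=1:
  2·[RKF] = 1,   2·[KRT] = λ − 1
So [RKF]:[KRT] = (1) / (λ − 1). Setting this equal to 3:
  1 = 3·(λ − 1)  ⇒  λ = 4/3
Then r = λ/(1−λ) = (4/3)/(-1/3) = -4. Check: with r = -4, T = (-1/3, 4/3) and [RKF]:[KRT] = 3 as required.

r = -4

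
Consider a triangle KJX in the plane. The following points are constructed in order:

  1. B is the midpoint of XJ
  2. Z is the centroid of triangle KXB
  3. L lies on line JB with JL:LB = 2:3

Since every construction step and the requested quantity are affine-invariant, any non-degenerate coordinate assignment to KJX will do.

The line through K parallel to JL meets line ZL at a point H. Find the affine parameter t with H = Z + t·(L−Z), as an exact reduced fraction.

Work in coordinates with K = (0, 0), J = (1, 0), X = (0, 1).
1. B is the midpoint of XJ ⇒ B = (1/2, 1/2)
2. Z is the centroid of triangle KXB ⇒ Z = (1/6, 1/2)
3. L lies on line JB with JL:LB = 2:3 ⇒ L = (4/5, 1/5)
through K parallel to JL: direction (-1/5, 1/5); meets ZL at H = (-11/10, 11/10)
H = Z + t·(L−Z) with t = -2

t = -2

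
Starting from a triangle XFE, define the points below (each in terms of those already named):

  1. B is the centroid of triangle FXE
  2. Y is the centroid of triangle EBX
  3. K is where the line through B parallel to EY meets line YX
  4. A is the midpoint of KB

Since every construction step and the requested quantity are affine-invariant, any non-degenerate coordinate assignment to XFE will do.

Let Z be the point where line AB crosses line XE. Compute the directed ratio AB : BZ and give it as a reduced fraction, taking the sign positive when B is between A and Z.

Choose coordinates X = (0, 0), F = (1, 0), E = (0, 1).
1. B is the centroid of triangle FXE ⇒ B = (1/3, 1/3)
2. Y is the centroid of triangle EBX ⇒ Y = (1/9, 4/9)
3. K is where the line through B parallel to EY meets line YX ⇒ K = (2/9, 8/9)
4. A is the midpoint of KB ⇒ A = (5/18, 11/18)
line AB meets XE at Z = (0, 2)
B = A + t·(Z−A) with t = -1/5, so AB:BZ = -1/5:6/5

AB:BZ = -1/6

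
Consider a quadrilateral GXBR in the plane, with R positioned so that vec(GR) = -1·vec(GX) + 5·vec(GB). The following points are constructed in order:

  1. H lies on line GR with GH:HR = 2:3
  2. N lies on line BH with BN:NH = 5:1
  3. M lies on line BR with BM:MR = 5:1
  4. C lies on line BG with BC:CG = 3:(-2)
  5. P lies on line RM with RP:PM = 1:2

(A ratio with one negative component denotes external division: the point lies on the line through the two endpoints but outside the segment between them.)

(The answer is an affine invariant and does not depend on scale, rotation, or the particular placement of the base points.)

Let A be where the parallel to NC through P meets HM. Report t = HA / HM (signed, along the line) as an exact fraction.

t = 209/159

Work in coordinates with G = (0, 0), X = (1, 0), B = (0, 1), R = (-1, 5).
1. H lies on line GR with GH:HR = 2:3 ⇒ H = (-2/5, 2)
2. N lies on line BH with BN:NH = 5:1 ⇒ N = (-1/3, 11/6)
3. M lies on line BR with BM:MR = 5:1 ⇒ M = (-5/6, 13/3)
4. C lies on line BG with BC:CG = 3:(-2) ⇒ C = (0, -2)
5. P lies on line RM with RP:PM = 1:2 ⇒ P = (-17/18, 43/9)
through P parallel to NC: direction (1/3, -23/6); meets HM at A = (-925/954, 2417/477)
A = H + t·(M−H) with t = 209/159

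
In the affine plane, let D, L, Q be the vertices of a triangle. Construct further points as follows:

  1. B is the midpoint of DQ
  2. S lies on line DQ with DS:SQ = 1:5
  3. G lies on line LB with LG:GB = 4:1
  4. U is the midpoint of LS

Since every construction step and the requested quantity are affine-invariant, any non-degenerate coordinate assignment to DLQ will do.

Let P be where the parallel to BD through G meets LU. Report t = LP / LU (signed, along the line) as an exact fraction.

Choose coordinates D = (0, 0), L = (1, 0), Q = (0, 1).
1. B is the midpoint of DQ ⇒ B = (0, 1/2)
2. S lies on line DQ with DS:SQ = 1:5 ⇒ S = (0, 1/6)
3. G lies on line LB with LG:GB = 4:1 ⇒ G = (1/5, 2/5)
4. U is the midpoint of LS ⇒ U = (1/2, 1/12)
through G parallel to BD: direction (0, -1/2); meets LU at P = (1/5, 2/15)
P = L + t·(U−L) with t = 8/5

t = 8/5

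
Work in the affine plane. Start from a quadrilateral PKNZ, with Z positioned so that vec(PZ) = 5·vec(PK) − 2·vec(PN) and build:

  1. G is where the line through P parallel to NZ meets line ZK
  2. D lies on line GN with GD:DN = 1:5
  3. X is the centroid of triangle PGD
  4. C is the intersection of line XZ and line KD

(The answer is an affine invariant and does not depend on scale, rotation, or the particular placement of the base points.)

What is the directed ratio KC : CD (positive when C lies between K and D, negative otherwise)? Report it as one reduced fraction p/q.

Choose coordinates P = (0, 0), K = (1, 0), N = (0, 1), Z = (5, -2).
1. G is where the line through P parallel to NZ meets line ZK ⇒ G = (-5, 3)
2. D lies on line GN with GD:DN = 1:5 ⇒ D = (-25/6, 8/3)
3. X is the centroid of triangle PGD ⇒ X = (-55/18, 17/9)
4. C is the intersection of line XZ and line KD ⇒ C = (46/15, -16/15)
C = K + t·(D−K) with t = -2/5, so KC:CD = t:(1−t) = -2/5:7/5

KC:CD = -2/7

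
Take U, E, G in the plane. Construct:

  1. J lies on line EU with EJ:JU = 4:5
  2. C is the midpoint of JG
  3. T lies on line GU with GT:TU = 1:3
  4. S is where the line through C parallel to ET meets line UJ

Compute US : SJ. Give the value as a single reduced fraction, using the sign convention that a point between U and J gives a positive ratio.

US:SJ = -17/7

Work in coordinates with U = (0, 0), E = (1, 0), G = (0, 1).
1. J lies on line EU with EJ:JU = 4:5 ⇒ J = (5/9, 0)
2. C is the midpoint of JG ⇒ C = (5/18, 1/2)
3. T lies on line GU with GT:TU = 1:3 ⇒ T = (0, 3/4)
4. S is where the line through C parallel to ET meets line UJ ⇒ S = (17/18, 0)
S = U + t·(J−U) with t = 17/10, so US:SJ = t:(1−t) = 17/10:-7/10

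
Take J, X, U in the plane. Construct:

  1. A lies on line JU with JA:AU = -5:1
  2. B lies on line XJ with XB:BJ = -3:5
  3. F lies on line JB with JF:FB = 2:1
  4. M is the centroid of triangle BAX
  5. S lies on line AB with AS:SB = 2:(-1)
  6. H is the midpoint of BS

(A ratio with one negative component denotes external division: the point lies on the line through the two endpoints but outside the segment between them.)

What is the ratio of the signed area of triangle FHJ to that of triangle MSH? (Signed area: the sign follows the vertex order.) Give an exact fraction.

[FHJ]:[MSH] = -10/3

Work in coordinates with J = (0, 0), X = (1, 0), U = (0, 1).
1. A lies on line JU with JA:AU = -5:1 ⇒ A = (0, 5/4)
2. B lies on line XJ with XB:BJ = -3:5 ⇒ B = (5/2, 0)
3. F lies on line JB with JF:FB = 2:1 ⇒ F = (5/3, 0)
4. M is the centroid of triangle BAX ⇒ M = (7/6, 5/12)
5. S lies on line AB with AS:SB = 2:(-1) ⇒ S = (5, -5/4)
6. H is the midpoint of BS ⇒ H = (15/4, -5/8)
2·[FHJ] = -25/24, 2·[MSH] = 5/16
[FHJ]:[MSH] = -25/24:5/16 = -10/3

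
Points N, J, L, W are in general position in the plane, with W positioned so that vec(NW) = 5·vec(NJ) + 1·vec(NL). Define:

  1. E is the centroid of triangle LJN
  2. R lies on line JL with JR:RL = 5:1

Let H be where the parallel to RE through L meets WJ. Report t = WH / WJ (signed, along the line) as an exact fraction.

t = 15/13

Choose coordinates N = (0, 0), J = (1, 0), L = (0, 1), W = (5, 1).
1. E is the centroid of triangle LJN ⇒ E = (1/3, 1/3)
2. R lies on line JL with JR:RL = 5:1 ⇒ R = (1/6, 5/6)
through L parallel to RE: direction (1/6, -1/2); meets WJ at H = (5/13, -2/13)
H = W + t·(J−W) with t = 15/13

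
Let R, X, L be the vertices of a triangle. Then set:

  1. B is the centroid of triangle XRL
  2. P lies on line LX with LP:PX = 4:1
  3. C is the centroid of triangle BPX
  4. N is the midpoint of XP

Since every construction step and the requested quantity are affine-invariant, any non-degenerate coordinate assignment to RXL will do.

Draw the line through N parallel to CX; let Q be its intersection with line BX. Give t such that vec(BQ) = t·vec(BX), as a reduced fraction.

t = 3/2

Set R = (0, 0), X = (1, 0), L = (0, 1); any affine frame gives the same invariant.
1. B is the centroid of triangle XRL ⇒ B = (1/3, 1/3)
2. P lies on line LX with LP:PX = 4:1 ⇒ P = (4/5, 1/5)
3. C is the centroid of triangle BPX ⇒ C = (32/45, 8/45)
4. N is the midpoint of XP ⇒ N = (9/10, 1/10)
through N parallel to CX: direction (13/45, -8/45); meets BX at Q = (4/3, -1/6)
Q = B + t·(X−B) with t = 3/2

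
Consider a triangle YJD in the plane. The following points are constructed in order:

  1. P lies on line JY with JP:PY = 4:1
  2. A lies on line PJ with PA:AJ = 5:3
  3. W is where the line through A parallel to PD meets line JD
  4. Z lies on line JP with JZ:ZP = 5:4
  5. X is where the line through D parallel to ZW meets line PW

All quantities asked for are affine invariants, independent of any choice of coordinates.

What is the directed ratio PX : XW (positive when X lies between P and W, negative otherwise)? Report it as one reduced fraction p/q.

PX:XW = -13/25

Work in coordinates with Y = (0, 0), J = (1, 0), D = (0, 1).
1. P lies on line JY with JP:PY = 4:1 ⇒ P = (1/5, 0)
2. A lies on line PJ with PA:AJ = 5:3 ⇒ A = (7/10, 0)
3. W is where the line through A parallel to PD meets line JD ⇒ W = (5/8, 3/8)
4. Z lies on line JP with JZ:ZP = 5:4 ⇒ Z = (5/9, 0)
5. X is where the line through D parallel to ZW meets line PW ⇒ X = (-25/96, -13/32)
X = P + t·(W−P) with t = -13/12, so PX:XW = t:(1−t) = -13/12:25/12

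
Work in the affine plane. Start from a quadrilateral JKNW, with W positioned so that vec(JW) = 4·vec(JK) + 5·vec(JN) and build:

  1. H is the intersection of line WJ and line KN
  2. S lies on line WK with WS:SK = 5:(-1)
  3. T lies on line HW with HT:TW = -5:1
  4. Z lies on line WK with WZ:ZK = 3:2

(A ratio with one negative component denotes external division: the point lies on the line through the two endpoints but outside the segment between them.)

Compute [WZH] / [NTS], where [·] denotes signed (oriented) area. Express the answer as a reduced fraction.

Assign J = (0, 0), K = (1, 0), N = (0, 1), W = (4, 5) — the answer is frame-independent, so this choice is without loss of generality.
1. H is the intersection of line WJ and line KN ⇒ H = (4/9, 5/9)
2. S lies on line WK with WS:SK = 5:(-1) ⇒ S = (1/4, -5/4)
3. T lies on line HW with HT:TW = -5:1 ⇒ T = (44/9, 55/9)
4. Z lies on line WK with WZ:ZK = 3:2 ⇒ Z = (11/5, 2)
2·[WZH] = -8/3, 2·[NTS] = -221/18
[WZH]:[NTS] = -8/3:-221/18 = 48/221

[WZH]:[NTS] = 48/221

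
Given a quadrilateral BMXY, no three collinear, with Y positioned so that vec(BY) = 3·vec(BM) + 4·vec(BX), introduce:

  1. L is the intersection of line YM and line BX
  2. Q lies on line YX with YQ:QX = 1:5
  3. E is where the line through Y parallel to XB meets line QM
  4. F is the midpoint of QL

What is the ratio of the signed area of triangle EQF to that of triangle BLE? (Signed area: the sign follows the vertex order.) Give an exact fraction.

Choose coordinates B = (0, 0), M = (1, 0), X = (0, 1), Y = (3, 4).
1. L is the intersection of line YM and line BX ⇒ L = (0, -2)
2. Q lies on line YX with YQ:QX = 1:5 ⇒ Q = (5/2, 7/2)
3. E is where the line through Y parallel to XB meets line QM ⇒ E = (3, 14/3)
4. F is the midpoint of QL ⇒ F = (5/4, 3/4)
2·[EQF] = -1/12, 2·[BLE] = 6
[EQF]:[BLE] = -1/12:6 = -1/72

[EQF]:[BLE] = -1/72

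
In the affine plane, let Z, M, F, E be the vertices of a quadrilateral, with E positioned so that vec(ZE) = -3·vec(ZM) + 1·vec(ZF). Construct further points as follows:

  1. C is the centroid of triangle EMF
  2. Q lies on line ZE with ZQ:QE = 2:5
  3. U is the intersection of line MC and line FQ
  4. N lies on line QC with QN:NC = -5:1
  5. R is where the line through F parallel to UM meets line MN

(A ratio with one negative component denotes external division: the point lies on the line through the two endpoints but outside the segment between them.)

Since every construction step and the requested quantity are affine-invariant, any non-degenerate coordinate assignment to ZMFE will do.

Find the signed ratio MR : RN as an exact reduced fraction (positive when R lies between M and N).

Assign Z = (0, 0), M = (1, 0), F = (0, 1), E = (-3, 1) — the answer is frame-independent, so this choice is without loss of generality.
1. C is the centroid of triangle EMF ⇒ C = (-2/3, 2/3)
2. Q lies on line ZE with ZQ:QE = 2:5 ⇒ Q = (-6/7, 2/7)
3. U is the intersection of line MC and line FQ ⇒ U = (-18/37, 22/37)
4. N lies on line QC with QN:NC = -5:1 ⇒ N = (-13/21, 16/21)
5. R is where the line through F parallel to UM meets line MN ⇒ R = (-15/2, 4)
R = M + t·(N−M) with t = 21/4, so MR:RN = t:(1−t) = 21/4:-17/4

MR:RN = -21/17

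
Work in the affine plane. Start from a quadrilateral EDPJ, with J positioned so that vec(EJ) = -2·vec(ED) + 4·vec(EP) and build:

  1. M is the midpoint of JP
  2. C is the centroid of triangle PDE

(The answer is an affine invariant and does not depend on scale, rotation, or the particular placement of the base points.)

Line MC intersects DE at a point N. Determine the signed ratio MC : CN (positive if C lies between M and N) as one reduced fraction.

MC:CN = 13/2

Assign E = (0, 0), D = (1, 0), P = (0, 1), J = (-2, 4) — the answer is frame-independent, so this choice is without loss of generality.
1. M is the midpoint of JP ⇒ M = (-1, 5/2)
2. C is the centroid of triangle PDE ⇒ C = (1/3, 1/3)
line MC meets DE at N = (7/13, 0)
C = M + t·(N−M) with t = 13/15, so MC:CN = 13/15:2/15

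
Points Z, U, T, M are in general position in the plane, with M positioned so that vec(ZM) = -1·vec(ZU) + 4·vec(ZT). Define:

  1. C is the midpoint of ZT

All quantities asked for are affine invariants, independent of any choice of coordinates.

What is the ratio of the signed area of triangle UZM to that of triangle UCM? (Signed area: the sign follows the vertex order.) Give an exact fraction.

[UZM]:[UCM] = 4/3

Assign Z = (0, 0), U = (1, 0), T = (0, 1), M = (-1, 4) — the answer is frame-independent, so this choice is without loss of generality.
1. C is the midpoint of ZT ⇒ C = (0, 1/2)
2·[UZM] = -4, 2·[UCM] = -3
[UZM]:[UCM] = -4:-3 = 4/3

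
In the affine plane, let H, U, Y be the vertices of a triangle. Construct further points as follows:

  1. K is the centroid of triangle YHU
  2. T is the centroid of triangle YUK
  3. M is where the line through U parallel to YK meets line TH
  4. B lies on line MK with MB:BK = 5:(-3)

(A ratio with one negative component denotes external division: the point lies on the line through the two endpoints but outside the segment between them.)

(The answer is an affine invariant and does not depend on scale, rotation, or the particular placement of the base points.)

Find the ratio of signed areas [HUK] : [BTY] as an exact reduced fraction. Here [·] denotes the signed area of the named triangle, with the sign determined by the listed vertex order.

[HUK]:[BTY] = 6/11

Set H = (0, 0), U = (1, 0), Y = (0, 1); any affine frame gives the same invariant.
1. K is the centroid of triangle YHU ⇒ K = (1/3, 1/3)
2. T is the centroid of triangle YUK ⇒ T = (4/9, 4/9)
3. M is where the line through U parallel to YK meets line TH ⇒ M = (2/3, 2/3)
4. B lies on line MK with MB:BK = 5:(-3) ⇒ B = (-1/6, -1/6)
2·[HUK] = 1/3, 2·[BTY] = 11/18
[HUK]:[BTY] = 1/3:11/18 = 6/11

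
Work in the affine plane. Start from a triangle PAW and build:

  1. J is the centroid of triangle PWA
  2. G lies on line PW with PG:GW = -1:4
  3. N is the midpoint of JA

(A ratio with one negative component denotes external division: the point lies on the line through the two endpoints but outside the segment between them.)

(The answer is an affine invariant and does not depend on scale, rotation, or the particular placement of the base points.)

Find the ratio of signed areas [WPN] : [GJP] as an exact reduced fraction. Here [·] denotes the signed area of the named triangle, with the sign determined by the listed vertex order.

[WPN]:[GJP] = 6

Assign P = (0, 0), A = (1, 0), W = (0, 1) — the answer is frame-independent, so this choice is without loss of generality.
1. J is the centroid of triangle PWA ⇒ J = (1/3, 1/3)
2. G lies on line PW with PG:GW = -1:4 ⇒ G = (0, -1/3)
3. N is the midpoint of JA ⇒ N = (2/3, 1/6)
2·[WPN] = 2/3, 2·[GJP] = 1/9
[WPN]:[GJP] = 2/3:1/9 = 6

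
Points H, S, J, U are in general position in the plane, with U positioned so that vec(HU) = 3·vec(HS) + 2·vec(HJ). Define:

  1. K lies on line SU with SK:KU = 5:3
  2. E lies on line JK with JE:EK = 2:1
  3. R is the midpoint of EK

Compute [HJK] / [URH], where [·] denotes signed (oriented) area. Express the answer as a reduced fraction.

Work in coordinates with H = (0, 0), S = (1, 0), J = (0, 1), U = (3, 2).
1. K lies on line SU with SK:KU = 5:3 ⇒ K = (9/4, 5/4)
2. E lies on line JK with JE:EK = 2:1 ⇒ E = (3/2, 7/6)
3. R is the midpoint of EK ⇒ R = (15/8, 29/24)
2·[HJK] = -9/4, 2·[URH] = -1/8
[HJK]:[URH] = -9/4:-1/8 = 18

[HJK]:[URH] = 18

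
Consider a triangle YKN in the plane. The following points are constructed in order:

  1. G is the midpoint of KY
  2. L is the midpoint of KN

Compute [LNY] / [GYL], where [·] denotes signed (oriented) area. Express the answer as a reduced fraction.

Work in coordinates with Y = (0, 0), K = (1, 0), N = (0, 1).
1. G is the midpoint of KY ⇒ G = (1/2, 0)
2. L is the midpoint of KN ⇒ L = (1/2, 1/2)
2·[LNY] = 1/2, 2·[GYL] = -1/4
[LNY]:[GYL] = 1/2:-1/4 = -2

[LNY]:[GYL] = -2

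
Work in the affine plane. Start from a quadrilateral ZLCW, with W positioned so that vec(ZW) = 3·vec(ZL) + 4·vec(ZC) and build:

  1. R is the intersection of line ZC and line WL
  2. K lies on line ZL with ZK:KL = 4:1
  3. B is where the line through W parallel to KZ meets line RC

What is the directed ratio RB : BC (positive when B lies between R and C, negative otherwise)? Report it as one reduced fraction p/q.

RB:BC = -2

Choose coordinates Z = (0, 0), L = (1, 0), C = (0, 1), W = (3, 4).
1. R is the intersection of line ZC and line WL ⇒ R = (0, -2)
2. K lies on line ZL with ZK:KL = 4:1 ⇒ K = (4/5, 0)
3. B is where the line through W parallel to KZ meets line RC ⇒ B = (0, 4)
B = R + t·(C−R) with t = 2, so RB:BC = t:(1−t) = 2:-1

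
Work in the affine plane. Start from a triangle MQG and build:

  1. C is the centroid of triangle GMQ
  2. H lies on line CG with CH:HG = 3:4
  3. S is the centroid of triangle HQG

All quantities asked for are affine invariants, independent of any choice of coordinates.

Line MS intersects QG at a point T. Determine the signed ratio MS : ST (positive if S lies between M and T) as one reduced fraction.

MS:ST = 59/4

Assign M = (0, 0), Q = (1, 0), G = (0, 1) — the answer is frame-independent, so this choice is without loss of generality.
1. C is the centroid of triangle GMQ ⇒ C = (1/3, 1/3)
2. H lies on line CG with CH:HG = 3:4 ⇒ H = (4/21, 13/21)
3. S is the centroid of triangle HQG ⇒ S = (25/63, 34/63)
line MS meets QG at T = (25/59, 34/59)
S = M + t·(T−M) with t = 59/63, so MS:ST = 59/63:4/63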